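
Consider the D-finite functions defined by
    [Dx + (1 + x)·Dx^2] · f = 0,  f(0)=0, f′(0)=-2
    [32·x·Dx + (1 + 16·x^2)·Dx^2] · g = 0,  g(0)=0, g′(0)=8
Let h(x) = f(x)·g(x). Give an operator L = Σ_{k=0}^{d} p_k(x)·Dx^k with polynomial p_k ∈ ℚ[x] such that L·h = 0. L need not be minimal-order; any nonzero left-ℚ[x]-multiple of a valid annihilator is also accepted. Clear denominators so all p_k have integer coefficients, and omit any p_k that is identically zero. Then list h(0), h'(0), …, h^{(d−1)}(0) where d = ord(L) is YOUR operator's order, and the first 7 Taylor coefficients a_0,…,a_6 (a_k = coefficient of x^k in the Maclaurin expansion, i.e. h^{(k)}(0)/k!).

L = (4224 + 8384·x + 204800·x^2 + 531456·x^3 + 491520·x^4 + 212992·x^5 + 262144·x^7)·Dx + (4098 + 28864·x + 258368·x^2 + 1045504·x^3 + 1798144·x^4 + 1523712·x^5 + 573440·x^6 + 786432·x^7 + 917504·x^8)·Dx^2 + (132 + 8644·x + 37632·x^2 + 196032·x^3 + 614400·x^4 + 955392·x^5 + 786432·x^6 + 540672·x^7 + 786432·x^8 + 524288·x^9)·Dx^3 + (65 + 258·x + 2497·x^2 + 8576·x^3 + 30336·x^4 + 76800·x^5 + 118272·x^6 + 98304·x^7 + 98304·x^8 + 131072·x^9 + 65536·x^10)·Dx^4  (order 4).
h: a_k = 0, 0, -16, 8, 80, -116/3, -35728/45, …
ICs: h(0) = 0, h′(0) = 0, h′′(0) = -32, h′′′(0) = 48.

f: a_k = 0, -2, 1, -2/3, 1/2, -2/5, 1/3, …
g: a_k = 0, 8, 0, -128/3, 0, 2048/5, 0, …
f·g: L₀ = L_f ⊗_s L_g, ord ≤ 2·2.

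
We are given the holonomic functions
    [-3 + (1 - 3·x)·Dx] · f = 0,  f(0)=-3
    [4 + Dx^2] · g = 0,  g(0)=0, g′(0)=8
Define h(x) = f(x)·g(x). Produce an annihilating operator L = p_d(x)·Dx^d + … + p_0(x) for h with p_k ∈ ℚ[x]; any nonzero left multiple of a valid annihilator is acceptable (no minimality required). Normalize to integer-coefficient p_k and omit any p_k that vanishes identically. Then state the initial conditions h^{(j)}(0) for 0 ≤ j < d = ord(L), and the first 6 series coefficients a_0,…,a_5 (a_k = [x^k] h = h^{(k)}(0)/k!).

L = (-4 + 12·x) + 6·Dx + (-1 + 3·x)·Dx^2  (order 2).
h: a_k = 0, -24, -72, -200, -600, -9016/5, …
ICs: h(0) = 0, h′(0) = -24.

f: a_k = -3, -9, -27, -81, -243, -729, …
g: a_k = 0, 8, 0, -16/3, 0, 16/15, …
L₀ := L_f ⊗_s L_g (sym. prod.), ord ≤ 2.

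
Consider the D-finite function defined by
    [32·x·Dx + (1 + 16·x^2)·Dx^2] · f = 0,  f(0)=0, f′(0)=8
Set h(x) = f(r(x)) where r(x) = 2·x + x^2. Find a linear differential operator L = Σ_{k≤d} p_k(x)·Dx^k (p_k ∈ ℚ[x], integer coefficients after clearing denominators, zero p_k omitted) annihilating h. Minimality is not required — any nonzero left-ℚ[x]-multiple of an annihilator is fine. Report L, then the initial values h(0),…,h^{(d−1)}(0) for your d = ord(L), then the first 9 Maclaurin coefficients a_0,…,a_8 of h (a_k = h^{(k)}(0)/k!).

f: a_k = 0, 8, 0, -128/3, 0, 2048/5, 0, -32768/7, 0, …
h₀=f(r): pull back L_f along r ⇒ L₀.
L = (-1 + 128·x + 256·x^2 + 192·x^3 + 48·x^4)·Dx + (1 + x + 64·x^2 + 128·x^3 + 80·x^4 + 16·x^5)·Dx^2  (order 2).
h: a_k = 0, 16, 8, -1024/3, -512, 64256/5, 98176/3, -3964928/7, -2080768, …
ICs: h(0) = 0, h′(0) = 16.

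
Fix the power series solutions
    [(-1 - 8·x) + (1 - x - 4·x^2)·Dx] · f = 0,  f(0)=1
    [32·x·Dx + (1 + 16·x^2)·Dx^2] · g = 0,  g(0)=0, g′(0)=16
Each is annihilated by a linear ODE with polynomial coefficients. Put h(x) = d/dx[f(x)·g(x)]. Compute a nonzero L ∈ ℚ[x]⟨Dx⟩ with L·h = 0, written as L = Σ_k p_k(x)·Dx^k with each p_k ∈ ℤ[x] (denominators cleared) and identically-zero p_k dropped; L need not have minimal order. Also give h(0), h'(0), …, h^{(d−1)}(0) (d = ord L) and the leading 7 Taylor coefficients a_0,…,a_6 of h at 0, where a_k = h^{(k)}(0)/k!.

L = (-16 + 3072·x^2 + 6144·x^3 + 36864·x^4) + (7 + 64·x + 48·x^2 + 256·x^3 + 6144·x^4 + 24576·x^5)·Dx + (-1 - 3·x - 56·x^2 + 16·x^3 - 448·x^4 + 1024·x^5 + 3072·x^6)·Dx^2  (order 2).
h: a_k = 16, 32, -16, 704/3, 12848/3, 32736/5, -101744/3, …
ICs: h(0) = 16, h′(0) = 32.

f: a_k = 1, 1, 5, 9, 29, 65, 181, …
g: a_k = 0, 16, 0, -256/3, 0, 4096/5, 0, …
Sym-product of L_f,L_g gives L₀ (≤ ord 2).
Differentiate: ansatz ord ≤ ord L₀ ⇒ L.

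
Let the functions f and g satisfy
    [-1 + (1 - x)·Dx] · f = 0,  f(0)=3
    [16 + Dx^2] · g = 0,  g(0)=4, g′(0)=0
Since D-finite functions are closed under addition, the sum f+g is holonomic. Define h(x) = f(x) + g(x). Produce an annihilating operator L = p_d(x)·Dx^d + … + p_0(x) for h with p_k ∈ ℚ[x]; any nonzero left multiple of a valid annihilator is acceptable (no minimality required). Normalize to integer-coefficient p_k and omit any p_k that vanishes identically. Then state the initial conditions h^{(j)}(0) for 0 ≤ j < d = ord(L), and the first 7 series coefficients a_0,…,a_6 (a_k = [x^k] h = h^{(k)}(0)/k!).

f: a_k = 3, 3, 3, 3, 3, 3, 3, …
g: a_k = 4, 0, -32, 0, 128/3, 0, -1024/45, …
Weyl lclm of L_f,L_g ⇒ L₀ (ord ≤ 3).
L = (176 - 256·x + 128·x^2) + (-144 + 400·x - 384·x^2 + 128·x^3)·Dx + (11 - 16·x + 8·x^2)·Dx^2 + (-9 + 25·x - 24·x^2 + 8·x^3)·Dx^3  (order 3).
h: a_k = 7, 3, -29, 3, 137/3, 3, -889/45, …
ICs: h(0) = 7, h′(0) = 3, h′′(0) = -58.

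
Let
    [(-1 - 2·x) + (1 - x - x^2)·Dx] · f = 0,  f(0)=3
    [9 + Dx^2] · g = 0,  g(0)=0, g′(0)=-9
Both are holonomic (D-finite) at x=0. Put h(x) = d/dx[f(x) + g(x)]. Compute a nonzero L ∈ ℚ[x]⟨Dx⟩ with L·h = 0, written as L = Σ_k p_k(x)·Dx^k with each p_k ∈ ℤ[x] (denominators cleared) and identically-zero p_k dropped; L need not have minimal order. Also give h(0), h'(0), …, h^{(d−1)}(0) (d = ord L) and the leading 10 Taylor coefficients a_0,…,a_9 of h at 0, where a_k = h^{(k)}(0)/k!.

L = (468 + 1026·x + 1170·x^2 + 450·x^3 + 630·x^4 + 486·x^5 + 162·x^6) + (-81 - 63·x + 252·x^2 + 45·x^3 - 90·x^4 + 153·x^5 + 189·x^6 + 54·x^7)·Dx + (52 + 114·x + 130·x^2 + 50·x^3 + 70·x^4 + 54·x^5 + 18·x^6)·Dx^2 + (-9 - 7·x + 28·x^2 + 5·x^3 - 10·x^4 + 17·x^5 + 21·x^6 + 6·x^7)·Dx^3  (order 3).
h: a_k = -6, 12, 135/2, 60, 717/8, 234, 36009/80, 816, 6646239/4480, 2670, …
ICs: h(0) = -6, h′(0) = 12, h′′(0) = 135.

f: a_k = 3, 3, 6, 9, 15, 24, 39, 63, 102, 165, …
g: a_k = 0, -9, 0, 27/2, 0, -243/40, 0, 729/560, 0, -729/4480, …
h₀=f+g: left-lcm gives L₀, ord ≤ 3.
h₀' ⇒ L via d/dx closure of L₀.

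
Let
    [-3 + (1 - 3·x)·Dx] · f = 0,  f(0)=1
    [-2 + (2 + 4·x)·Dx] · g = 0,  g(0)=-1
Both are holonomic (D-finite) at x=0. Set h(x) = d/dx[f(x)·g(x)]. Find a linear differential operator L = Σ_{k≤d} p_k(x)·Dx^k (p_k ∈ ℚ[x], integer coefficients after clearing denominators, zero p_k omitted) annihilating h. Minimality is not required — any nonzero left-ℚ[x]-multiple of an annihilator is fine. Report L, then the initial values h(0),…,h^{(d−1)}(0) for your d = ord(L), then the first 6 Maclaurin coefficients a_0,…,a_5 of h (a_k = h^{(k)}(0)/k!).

f: a_k = 1, 3, 9, 27, 81, 243, …
g: a_k = -1, -1, 1/2, -1/2, 5/8, -7/8, …
Product ⇒ symmetric product L₀, ord ≤ 1.
Differentiate: ansatz ord ≤ ord L₀ ⇒ L.
L = (23 + 72·x + 27·x^2) + (-4 + x + 27·x^2 + 18·x^3)·Dx  (order 1).
h: a_k = -4, -23, -105, -835/2, -1570, -45153/8, …
ICs: h(0) = -4.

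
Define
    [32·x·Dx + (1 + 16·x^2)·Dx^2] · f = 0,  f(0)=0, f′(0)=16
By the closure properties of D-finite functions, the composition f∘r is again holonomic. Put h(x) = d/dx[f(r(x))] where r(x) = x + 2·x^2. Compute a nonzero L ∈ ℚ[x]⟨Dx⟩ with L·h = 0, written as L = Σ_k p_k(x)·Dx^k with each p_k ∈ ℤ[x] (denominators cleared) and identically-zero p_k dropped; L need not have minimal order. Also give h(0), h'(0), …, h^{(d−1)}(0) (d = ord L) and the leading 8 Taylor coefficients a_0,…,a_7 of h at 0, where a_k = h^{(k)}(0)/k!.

f: a_k = 0, 16, 0, -256/3, 0, 4096/5, 0, -65536/7, …
f∘r: x↦r, Dx↦Dx/r' in L_f ⇒ L₀.
h₀' ⇒ L via d/dx closure of L₀.
L = (-4 + 32·x + 256·x^2 + 768·x^3 + 768·x^4) + (1 + 4·x + 16·x^2 + 128·x^3 + 320·x^4 + 256·x^5)·Dx  (order 1).
h: a_k = 16, 64, -256, -2048, -1024, 45056, 163840, -524288, …
ICs: h(0) = 16.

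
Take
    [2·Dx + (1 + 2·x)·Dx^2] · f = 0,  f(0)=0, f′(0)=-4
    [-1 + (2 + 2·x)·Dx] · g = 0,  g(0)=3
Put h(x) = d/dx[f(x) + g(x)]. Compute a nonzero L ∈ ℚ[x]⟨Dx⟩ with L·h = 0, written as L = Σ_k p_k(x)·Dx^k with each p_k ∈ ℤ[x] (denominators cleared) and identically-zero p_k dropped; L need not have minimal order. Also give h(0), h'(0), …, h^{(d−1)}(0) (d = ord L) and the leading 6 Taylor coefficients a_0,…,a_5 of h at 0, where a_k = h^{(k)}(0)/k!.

f: a_k = 0, -4, 4, -16/3, 8, -64/5, …
g: a_k = 3, 3/2, -3/8, 3/16, -15/128, 21/256, …
Sum ⇒ L₀ = lclm(L_f,L_g) in ℚ(x)⟨Dx⟩.
Differentiate: ansatz ord ≤ ord L₀ ⇒ L.
L = (10 + 4·x) + (29 + 52·x + 20·x^2)·Dx + (6 + 22·x + 24·x^2 + 8·x^3)·Dx^2  (order 2).
h: a_k = -5/2, 29/4, -247/16, 1009/32, -16279/256, 65347/512, …
ICs: h(0) = -5/2, h′(0) = 29/4.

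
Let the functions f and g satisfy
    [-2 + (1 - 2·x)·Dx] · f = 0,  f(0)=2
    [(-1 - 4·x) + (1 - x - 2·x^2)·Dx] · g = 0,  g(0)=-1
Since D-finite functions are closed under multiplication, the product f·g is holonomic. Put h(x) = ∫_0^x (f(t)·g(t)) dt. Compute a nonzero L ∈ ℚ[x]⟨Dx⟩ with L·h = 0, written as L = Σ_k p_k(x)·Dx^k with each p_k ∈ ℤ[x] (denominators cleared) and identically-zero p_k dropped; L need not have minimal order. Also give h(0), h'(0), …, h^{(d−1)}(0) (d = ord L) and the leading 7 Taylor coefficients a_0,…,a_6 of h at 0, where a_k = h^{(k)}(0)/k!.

f: a_k = 2, 4, 8, 16, 32, 64, 128, …
g: a_k = -1, -1, -3, -5, -11, -21, -43, …
Product ⇒ symmetric product L₀, ord ≤ 1.
∫: right-multiply L₀ by Dx.
L = (3 + 6·x)·Dx + (-1 + x + 2·x^2)·Dx^2  (order 2).
h: a_k = 0, -2, -3, -6, -23/2, -114/5, -45, …
ICs: h(0) = 0, h′(0) = -2.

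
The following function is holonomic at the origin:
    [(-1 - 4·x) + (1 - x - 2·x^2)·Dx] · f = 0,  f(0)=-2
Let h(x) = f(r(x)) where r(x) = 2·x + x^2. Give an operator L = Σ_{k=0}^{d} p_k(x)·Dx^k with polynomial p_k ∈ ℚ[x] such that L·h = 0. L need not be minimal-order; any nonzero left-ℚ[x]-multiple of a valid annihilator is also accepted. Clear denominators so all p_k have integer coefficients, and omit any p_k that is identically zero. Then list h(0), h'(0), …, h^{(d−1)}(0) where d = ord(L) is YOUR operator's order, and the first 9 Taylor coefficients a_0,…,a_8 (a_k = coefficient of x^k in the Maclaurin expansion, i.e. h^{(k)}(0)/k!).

f: a_k = -2, -2, -6, -10, -22, -42, -86, -170, -342, …
Substitute x→r, Dx→(1/r')Dx; clear ⇒ L₀.
L = (2 + 16·x + 8·x^2) + (-1 + 3·x + 6·x^2 + 2·x^3)·Dx  (order 1).
h: a_k = -2, -4, -26, -104, -478, -2108, -9402, -41808, -186054, …
ICs: h(0) = -2.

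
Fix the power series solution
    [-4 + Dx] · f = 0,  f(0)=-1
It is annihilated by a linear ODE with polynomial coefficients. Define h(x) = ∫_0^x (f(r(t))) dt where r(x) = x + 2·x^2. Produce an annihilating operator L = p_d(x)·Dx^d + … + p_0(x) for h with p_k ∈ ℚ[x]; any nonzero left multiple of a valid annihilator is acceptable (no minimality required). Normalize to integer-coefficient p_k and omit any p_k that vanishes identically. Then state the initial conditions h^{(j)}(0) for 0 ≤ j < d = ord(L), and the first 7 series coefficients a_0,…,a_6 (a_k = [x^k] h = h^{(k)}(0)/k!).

L = (-4 - 16·x)·Dx + Dx^2  (order 2).
h: a_k = 0, -1, -2, -16/3, -32/3, -64/3, -1664/45, …
ICs: h(0) = 0, h′(0) = -1.

f: a_k = -1, -4, -8, -32/3, -32/3, -128/15, -256/45, …
L₀ from L_f via x↦r, Dx↦r'^{-1}Dx.
h=∫₀ˣh₀: take L = L₀·Dx.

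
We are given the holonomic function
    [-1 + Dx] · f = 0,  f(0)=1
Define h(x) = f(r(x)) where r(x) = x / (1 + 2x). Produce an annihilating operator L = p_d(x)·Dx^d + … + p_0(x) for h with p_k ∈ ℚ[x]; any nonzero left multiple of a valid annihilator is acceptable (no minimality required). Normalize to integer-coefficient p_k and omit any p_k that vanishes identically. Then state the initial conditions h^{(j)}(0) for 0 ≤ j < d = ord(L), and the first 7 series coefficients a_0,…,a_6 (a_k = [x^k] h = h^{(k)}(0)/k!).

f: a_k = 1, 1, 1/2, 1/6, 1/24, 1/120, 1/720, …
Substitute x→r, Dx→(1/r')Dx; clear ⇒ L₀.
L = -1 + (1 + 4·x + 4·x^2)·Dx  (order 1).
h: a_k = 1, 1, -3/2, 13/6, -71/24, 147/40, -2699/720, …
ICs: h(0) = 1.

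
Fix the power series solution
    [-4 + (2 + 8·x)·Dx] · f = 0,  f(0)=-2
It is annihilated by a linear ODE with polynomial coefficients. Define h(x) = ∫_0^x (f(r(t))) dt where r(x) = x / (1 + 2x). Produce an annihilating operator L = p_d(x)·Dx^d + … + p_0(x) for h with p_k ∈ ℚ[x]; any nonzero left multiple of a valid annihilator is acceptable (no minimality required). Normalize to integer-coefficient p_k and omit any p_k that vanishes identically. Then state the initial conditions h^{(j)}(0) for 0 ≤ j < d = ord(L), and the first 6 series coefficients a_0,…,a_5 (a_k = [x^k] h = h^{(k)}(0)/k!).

L = -2·Dx + (1 + 8·x + 12·x^2)·Dx^2  (order 2).
h: a_k = 0, -2, -2, 4, -10, 148/5, …
ICs: h(0) = 0, h′(0) = -2.

f: a_k = -2, -4, 4, -8, 20, -56, …
h₀=f(r): pull back L_f along r ⇒ L₀.
h=∫h₀ ⇒ L = L₀·Dx.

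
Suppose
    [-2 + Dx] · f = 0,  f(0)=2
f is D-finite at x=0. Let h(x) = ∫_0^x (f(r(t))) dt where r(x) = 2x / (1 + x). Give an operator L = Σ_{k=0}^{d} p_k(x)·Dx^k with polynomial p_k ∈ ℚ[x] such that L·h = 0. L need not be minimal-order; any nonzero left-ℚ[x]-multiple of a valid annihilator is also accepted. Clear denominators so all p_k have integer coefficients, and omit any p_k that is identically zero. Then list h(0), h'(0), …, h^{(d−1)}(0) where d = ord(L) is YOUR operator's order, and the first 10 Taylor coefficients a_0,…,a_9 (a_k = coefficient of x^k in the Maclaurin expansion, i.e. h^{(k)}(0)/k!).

L = -4·Dx + (1 + 2·x + x^2)·Dx^2  (order 2).
h: a_k = 0, 2, 4, 8/3, -2/3, -8/15, 28/45, -88/315, -17/315, 632/2835, …
ICs: h(0) = 0, h′(0) = 2.

f: a_k = 2, 4, 4, 8/3, 4/3, 8/15, 8/45, 16/315, 4/315, 8/2835, …
h₀=f(r): pull back L_f along r ⇒ L₀.
h=∫h₀ ⇒ L = L₀·Dx.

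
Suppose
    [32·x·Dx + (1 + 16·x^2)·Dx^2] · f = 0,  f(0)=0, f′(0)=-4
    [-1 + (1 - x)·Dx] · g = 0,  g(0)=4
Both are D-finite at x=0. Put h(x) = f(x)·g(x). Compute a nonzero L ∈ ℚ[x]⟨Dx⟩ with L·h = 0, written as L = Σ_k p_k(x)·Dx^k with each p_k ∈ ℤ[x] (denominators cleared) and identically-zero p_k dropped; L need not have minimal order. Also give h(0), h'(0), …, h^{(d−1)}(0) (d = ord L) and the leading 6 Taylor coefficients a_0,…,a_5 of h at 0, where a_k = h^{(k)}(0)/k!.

f: a_k = 0, -4, 0, 64/3, 0, -1024/5, …
g: a_k = 4, 4, 4, 4, 4, 4, …
f·g: L₀ = L_f ⊗_s L_g, ord ≤ 2·1.
L = 32·x + (2 - 32·x + 64·x^2)·Dx + (-1 + x - 16·x^2 + 16·x^3)·Dx^2  (order 2).
h: a_k = 0, -16, -16, 208/3, 208/3, -11248/15, …
ICs: h(0) = 0, h′(0) = -16.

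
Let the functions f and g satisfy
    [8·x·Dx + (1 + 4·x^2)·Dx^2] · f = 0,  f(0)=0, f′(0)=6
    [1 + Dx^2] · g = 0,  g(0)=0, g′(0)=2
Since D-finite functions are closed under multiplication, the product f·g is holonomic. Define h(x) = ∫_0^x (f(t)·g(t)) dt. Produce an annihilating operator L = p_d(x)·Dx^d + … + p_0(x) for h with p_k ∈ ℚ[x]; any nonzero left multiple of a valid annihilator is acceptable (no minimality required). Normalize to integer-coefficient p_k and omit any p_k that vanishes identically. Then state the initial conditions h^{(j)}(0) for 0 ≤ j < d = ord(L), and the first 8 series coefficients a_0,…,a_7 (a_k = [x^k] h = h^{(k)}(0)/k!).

f: a_k = 0, 6, 0, -8, 0, 96/5, 0, -384/7, …
g: a_k = 0, 2, 0, -1/3, 0, 1/60, 0, -1/2520, …
h₀=f·g: eliminate ⇒ L₀, order ≤ 2·2.
h=∫h₀ ⇒ L = L₀·Dx.
L = (85 + 944·x^2 + 416·x^4 + 256·x^6 + 256·x^8)·Dx + (144·x + 704·x^3 + 768·x^5 + 1024·x^7)·Dx^2 + (90 + 992·x^2 + 576·x^4 + 512·x^6 + 512·x^8)·Dx^3 + (144·x + 704·x^3 + 768·x^5 + 1024·x^7)·Dx^4 + (5 + 48·x^2 + 160·x^4 + 256·x^6 + 256·x^8)·Dx^5  (order 5).
h: a_k = 0, 0, 0, 4, 0, -18/5, 0, 247/42, …
ICs: h(0) = 0, h′(0) = 0, h′′(0) = 0, h′′′(0) = 24, h′′′′(0) = 0.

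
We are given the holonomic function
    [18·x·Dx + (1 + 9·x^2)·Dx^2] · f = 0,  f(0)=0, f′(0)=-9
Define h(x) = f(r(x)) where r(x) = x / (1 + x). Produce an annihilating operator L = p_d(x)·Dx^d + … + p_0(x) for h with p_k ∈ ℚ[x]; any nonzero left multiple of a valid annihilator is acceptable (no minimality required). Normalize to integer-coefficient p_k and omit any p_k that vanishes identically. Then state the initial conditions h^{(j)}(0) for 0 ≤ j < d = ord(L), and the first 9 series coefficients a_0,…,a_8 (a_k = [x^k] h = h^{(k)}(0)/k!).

L = (2 + 20·x)·Dx + (1 + 2·x + 10·x^2)·Dx^2  (order 2).
h: a_k = 0, -9, 9, 18, -72, 36/5, 468, -5976/7, -2016, …
ICs: h(0) = 0, h′(0) = -9.

f: a_k = 0, -9, 0, 27, 0, -729/5, 0, 6561/7, 0, …
f∘r: x↦r, Dx↦Dx/r' in L_f ⇒ L₀.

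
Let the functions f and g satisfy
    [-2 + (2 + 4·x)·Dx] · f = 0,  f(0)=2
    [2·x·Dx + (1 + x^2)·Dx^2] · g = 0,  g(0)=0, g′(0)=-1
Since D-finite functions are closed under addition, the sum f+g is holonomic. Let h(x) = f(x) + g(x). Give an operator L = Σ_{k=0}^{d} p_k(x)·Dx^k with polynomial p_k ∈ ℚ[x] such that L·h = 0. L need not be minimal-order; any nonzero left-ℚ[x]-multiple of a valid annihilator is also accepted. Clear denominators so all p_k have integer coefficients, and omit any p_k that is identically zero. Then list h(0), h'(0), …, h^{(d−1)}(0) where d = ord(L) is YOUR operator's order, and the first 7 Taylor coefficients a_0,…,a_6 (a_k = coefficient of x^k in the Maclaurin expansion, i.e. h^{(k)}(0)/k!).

f: a_k = 2, 2, -1, 1, -5/4, 7/4, -21/8, …
g: a_k = 0, -1, 0, 1/3, 0, -1/5, 0, …
L₀ := lclm(L_f,L_g); ord L₀ ≤ 1+2.
L = (-2 - 10·x + 6·x^2 + 6·x^3)·Dx + (-5 - 8·x - 8·x^2 + 24·x^3 + 21·x^4)·Dx^2 + (-1 + 6·x^2 + 6·x^3 + 7·x^4 + 6·x^5)·Dx^3  (order 3).
h: a_k = 2, 1, -1, 4/3, -5/4, 31/20, -21/8, …
ICs: h(0) = 2, h′(0) = 1, h′′(0) = -2.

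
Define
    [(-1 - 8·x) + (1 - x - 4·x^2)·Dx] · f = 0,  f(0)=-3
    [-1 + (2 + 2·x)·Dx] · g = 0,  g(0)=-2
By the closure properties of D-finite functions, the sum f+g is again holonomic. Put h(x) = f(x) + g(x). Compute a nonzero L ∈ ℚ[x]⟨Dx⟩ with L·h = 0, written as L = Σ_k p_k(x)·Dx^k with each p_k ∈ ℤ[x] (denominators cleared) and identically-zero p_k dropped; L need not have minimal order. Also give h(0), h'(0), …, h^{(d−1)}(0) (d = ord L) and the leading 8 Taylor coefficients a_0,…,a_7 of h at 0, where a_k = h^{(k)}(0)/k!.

f: a_k = -3, -3, -15, -27, -87, -195, -543, -1323, …
g: a_k = -2, -1, 1/4, -1/8, 5/64, -7/128, 21/512, -33/1024, …
Sum ⇒ L₀ = lclm(L_f,L_g) in ℚ(x)⟨Dx⟩.
L = (-21 - 75·x - 228·x^2 - 160·x^3) + (41 + 174·x + 609·x^2 + 872·x^3 + 400·x^4)·Dx + (-2 - 38·x - 30·x^2 + 198·x^3 + 352·x^4 + 160·x^5)·Dx^2  (order 2).
h: a_k = -5, -4, -59/4, -217/8, -5563/64, -24967/128, -277995/512, -1354785/1024, …
ICs: h(0) = -5, h′(0) = -4.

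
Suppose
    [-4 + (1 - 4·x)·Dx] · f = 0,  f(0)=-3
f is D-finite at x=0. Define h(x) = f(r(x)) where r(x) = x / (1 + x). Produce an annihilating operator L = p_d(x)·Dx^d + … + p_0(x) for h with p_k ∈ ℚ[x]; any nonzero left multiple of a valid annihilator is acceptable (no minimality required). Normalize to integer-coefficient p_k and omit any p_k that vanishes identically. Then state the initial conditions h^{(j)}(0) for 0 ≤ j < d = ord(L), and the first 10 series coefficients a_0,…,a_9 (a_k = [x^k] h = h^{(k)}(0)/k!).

L = 4 + (-1 + 2·x + 3·x^2)·Dx  (order 1).
h: a_k = -3, -12, -36, -108, -324, -972, -2916, -8748, -26244, -78732, …
ICs: h(0) = -3.

f: a_k = -3, -12, -48, -192, -768, -3072, -12288, -49152, -196608, -786432, …
f∘r: x↦r, Dx↦Dx/r' in L_f ⇒ L₀.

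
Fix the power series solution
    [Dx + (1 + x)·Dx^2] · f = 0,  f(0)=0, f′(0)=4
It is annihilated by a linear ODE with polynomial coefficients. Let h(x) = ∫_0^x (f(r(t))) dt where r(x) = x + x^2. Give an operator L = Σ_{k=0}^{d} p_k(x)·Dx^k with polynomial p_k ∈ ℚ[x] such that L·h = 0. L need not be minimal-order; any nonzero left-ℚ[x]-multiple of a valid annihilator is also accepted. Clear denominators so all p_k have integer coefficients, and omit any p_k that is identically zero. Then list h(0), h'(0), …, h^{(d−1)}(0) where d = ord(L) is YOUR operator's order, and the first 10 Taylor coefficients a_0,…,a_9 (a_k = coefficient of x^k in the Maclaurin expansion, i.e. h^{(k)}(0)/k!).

L = (-1 + 2·x + 2·x^2)·Dx^2 + (1 + 3·x + 3·x^2 + 2·x^3)·Dx^3  (order 3).
h: a_k = 0, 0, 2, 2/3, -2/3, 1/5, 2/15, -4/21, 1/14, 1/18, …
ICs: h(0) = 0, h′(0) = 0, h′′(0) = 4.

f: a_k = 0, 4, -2, 4/3, -1, 4/5, -2/3, 4/7, -1/2, 4/9, …
Change of var in L_f (x↦r) gives L₀.
h=∫₀ˣh₀: take L = L₀·Dx.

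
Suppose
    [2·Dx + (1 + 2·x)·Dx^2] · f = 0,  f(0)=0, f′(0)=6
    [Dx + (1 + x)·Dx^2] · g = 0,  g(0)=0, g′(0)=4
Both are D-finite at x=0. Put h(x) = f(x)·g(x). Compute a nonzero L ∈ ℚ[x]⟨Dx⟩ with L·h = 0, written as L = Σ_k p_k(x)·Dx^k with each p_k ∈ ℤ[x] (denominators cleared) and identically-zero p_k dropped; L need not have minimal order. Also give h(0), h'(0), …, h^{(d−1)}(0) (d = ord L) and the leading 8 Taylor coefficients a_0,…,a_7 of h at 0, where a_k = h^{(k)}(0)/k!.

L = (20 + 48·x + 32·x^2)·Dx + (66 + 268·x + 360·x^2 + 160·x^3)·Dx^2 + (32 + 180·x + 372·x^2 + 336·x^3 + 112·x^4)·Dx^3 + (3 + 22·x + 63·x^2 + 88·x^3 + 60·x^4 + 16·x^5)·Dx^4  (order 4).
h: a_k = 0, 0, 24, -36, 52, -78, 1834/15, -996/5, …
ICs: h(0) = 0, h′(0) = 0, h′′(0) = 48, h′′′(0) = -216.

f: a_k = 0, 6, -6, 8, -12, 96/5, -32, 384/7, …
g: a_k = 0, 4, -2, 4/3, -1, 4/5, -2/3, 4/7, …
f·g: L₀ = L_f ⊗_s L_g, ord ≤ 2·2.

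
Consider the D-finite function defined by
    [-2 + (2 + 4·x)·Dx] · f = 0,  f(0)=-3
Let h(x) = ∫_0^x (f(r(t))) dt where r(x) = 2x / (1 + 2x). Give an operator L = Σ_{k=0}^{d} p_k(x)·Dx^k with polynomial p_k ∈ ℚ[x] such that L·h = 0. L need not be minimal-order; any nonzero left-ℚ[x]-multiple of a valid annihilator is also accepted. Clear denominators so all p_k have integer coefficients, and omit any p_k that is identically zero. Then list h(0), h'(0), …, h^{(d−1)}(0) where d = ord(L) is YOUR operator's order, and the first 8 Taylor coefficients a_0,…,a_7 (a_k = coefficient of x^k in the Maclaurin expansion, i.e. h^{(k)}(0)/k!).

L = -2·Dx + (1 + 8·x + 12·x^2)·Dx^2  (order 2).
h: a_k = 0, -3, -3, 6, -15, 222/5, -150, 3924/7, …
ICs: h(0) = 0, h′(0) = -3.

f: a_k = -3, -3, 3/2, -3/2, 15/8, -21/8, 63/16, -99/16, …
L₀ from L_f via x↦r, Dx↦r'^{-1}Dx.
h=∫₀ˣh₀: take L = L₀·Dx.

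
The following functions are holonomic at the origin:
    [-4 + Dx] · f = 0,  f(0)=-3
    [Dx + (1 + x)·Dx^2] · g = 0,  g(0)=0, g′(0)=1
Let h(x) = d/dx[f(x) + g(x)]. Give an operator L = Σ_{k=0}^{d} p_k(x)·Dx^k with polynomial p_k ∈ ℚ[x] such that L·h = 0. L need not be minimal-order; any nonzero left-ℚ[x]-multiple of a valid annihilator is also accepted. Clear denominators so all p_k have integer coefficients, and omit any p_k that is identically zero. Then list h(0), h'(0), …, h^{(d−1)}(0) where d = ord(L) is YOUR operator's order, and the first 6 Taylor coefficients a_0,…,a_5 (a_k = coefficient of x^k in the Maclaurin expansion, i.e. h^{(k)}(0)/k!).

f: a_k = -3, -12, -24, -32, -32, -128/5, …
g: a_k = 0, 1, -1/2, 1/3, -1/4, 1/5, …
Sum ⇒ L₀ = lclm(L_f,L_g) in ℚ(x)⟨Dx⟩.
h₀' ⇒ L via d/dx closure of L₀.
L = (-24 - 16·x) + (-14 - 32·x - 16·x^2)·Dx + (5 + 9·x + 4·x^2)·Dx^2  (order 2).
h: a_k = -11, -49, -95, -129, -127, -517/5, …
ICs: h(0) = -11, h′(0) = -49.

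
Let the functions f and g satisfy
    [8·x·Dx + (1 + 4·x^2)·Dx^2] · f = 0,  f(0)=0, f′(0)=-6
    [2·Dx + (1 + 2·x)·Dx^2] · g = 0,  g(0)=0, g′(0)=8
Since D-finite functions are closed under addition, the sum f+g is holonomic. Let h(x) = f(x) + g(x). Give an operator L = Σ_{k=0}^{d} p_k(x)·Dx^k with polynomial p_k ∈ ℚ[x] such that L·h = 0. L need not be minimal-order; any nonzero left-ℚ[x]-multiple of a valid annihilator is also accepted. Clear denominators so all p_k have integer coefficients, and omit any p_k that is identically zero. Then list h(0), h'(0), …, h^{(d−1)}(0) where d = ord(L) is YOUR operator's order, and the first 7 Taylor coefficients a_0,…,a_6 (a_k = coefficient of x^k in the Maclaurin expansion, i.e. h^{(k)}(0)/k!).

f: a_k = 0, -6, 0, 8, 0, -96/5, 0, …
g: a_k = 0, 8, -8, 32/3, -16, 128/5, -128/3, …
h₀=f+g: left-lcm gives L₀, ord ≤ 4.
L = (-8 - 48·x + 96·x^2 + 64·x^3)·Dx + (-8 - 16·x + 192·x^3 + 128·x^4)·Dx^2 + (-1 + 2·x + 8·x^2 + 16·x^3 + 48·x^4 + 32·x^5)·Dx^3  (order 3).
h: a_k = 0, 2, -8, 56/3, -16, 32/5, -128/3, …
ICs: h(0) = 0, h′(0) = 2, h′′(0) = -16.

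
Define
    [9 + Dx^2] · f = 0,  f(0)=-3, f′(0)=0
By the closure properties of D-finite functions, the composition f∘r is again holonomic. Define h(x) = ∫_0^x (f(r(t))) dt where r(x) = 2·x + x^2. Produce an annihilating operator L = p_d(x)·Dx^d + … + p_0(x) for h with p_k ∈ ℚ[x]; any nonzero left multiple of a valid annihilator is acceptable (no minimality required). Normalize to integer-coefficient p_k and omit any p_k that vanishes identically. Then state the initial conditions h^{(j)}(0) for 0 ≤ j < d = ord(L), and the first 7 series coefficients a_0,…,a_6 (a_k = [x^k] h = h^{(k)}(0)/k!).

f: a_k = -3, 0, 27/2, 0, -81/8, 0, 243/80, …
f∘r: x↦r, Dx↦Dx/r' in L_f ⇒ L₀.
h=∫h₀ ⇒ L = L₀·Dx.
L = (36 + 108·x + 108·x^2 + 36·x^3)·Dx - Dx^2 + (1 + x)·Dx^3  (order 3).
h: a_k = 0, -3, 0, 18, 27/2, -297/10, -54, …
ICs: h(0) = 0, h′(0) = -3, h′′(0) = 0.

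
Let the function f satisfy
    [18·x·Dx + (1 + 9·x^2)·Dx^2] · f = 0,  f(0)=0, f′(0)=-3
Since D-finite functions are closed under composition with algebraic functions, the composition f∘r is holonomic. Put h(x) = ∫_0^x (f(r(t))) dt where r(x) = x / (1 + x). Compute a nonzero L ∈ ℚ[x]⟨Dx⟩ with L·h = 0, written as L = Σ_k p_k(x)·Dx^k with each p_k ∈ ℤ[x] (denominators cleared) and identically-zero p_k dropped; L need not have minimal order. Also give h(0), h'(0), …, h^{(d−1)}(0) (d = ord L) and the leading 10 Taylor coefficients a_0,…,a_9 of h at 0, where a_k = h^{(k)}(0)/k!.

f: a_k = 0, -3, 0, 9, 0, -243/5, 0, 2187/7, 0, -2187, …
h₀=f(r): pull back L_f along r ⇒ L₀.
h=∫₀ˣh₀: take L = L₀·Dx.
L = (2 + 20·x)·Dx^2 + (1 + 2·x + 10·x^2)·Dx^3  (order 3).
h: a_k = 0, 0, -3/2, 1, 3/2, -24/5, 2/5, 156/7, -249/7, -224/3, …
ICs: h(0) = 0, h′(0) = 0, h′′(0) = -3.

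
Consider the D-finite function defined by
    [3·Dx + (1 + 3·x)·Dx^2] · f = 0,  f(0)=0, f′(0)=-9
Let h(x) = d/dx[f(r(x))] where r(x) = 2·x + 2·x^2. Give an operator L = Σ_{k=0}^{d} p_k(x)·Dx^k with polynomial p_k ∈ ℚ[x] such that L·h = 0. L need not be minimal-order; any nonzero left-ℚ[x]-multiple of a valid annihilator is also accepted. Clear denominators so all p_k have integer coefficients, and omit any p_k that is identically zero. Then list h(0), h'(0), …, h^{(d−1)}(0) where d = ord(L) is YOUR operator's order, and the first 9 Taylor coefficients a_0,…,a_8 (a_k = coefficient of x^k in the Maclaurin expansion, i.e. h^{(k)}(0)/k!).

f: a_k = 0, -9, 27/2, -27, 243/4, -729/5, 729/2, -6561/7, 19683/8, …
f∘r: x↦r, Dx↦Dx/r' in L_f ⇒ L₀.
h=h₀': d/dx-closure on L₀ ⇒ L.
L = (4 + 12·x + 12·x^2) + (1 + 8·x + 18·x^2 + 12·x^3)·Dx  (order 1).
h: a_k = -18, 72, -324, 1512, -7128, 33696, -159408, 754272, -3569184, …
ICs: h(0) = -18.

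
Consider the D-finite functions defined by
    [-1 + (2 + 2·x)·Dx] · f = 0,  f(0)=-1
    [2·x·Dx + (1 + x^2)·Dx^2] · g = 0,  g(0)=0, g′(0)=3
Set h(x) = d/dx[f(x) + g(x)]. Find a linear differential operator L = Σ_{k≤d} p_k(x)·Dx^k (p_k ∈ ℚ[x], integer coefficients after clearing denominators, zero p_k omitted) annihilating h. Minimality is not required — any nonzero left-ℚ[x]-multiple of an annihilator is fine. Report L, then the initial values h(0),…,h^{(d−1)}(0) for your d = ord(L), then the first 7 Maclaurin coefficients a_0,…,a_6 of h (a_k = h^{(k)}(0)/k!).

f: a_k = -1, -1/2, 1/8, -1/16, 5/128, -7/256, 21/1024, …
g: a_k = 0, 3, 0, -1, 0, 3/5, 0, …
Weyl lclm of L_f,L_g ⇒ L₀ (ord ≤ 3).
h₀' ⇒ L via d/dx closure of L₀.
L = (-4 - 10·x + 12·x^2 + 6·x^3) + (-11 - 16·x + 10·x^2 + 48·x^3 + 21·x^4)·Dx + (-2 + 6·x + 12·x^2 + 12·x^3 + 14·x^4 + 6·x^5)·Dx^2  (order 2).
h: a_k = 5/2, 1/4, -51/16, 5/32, 733/256, 63/512, -6375/2048, …
ICs: h(0) = 5/2, h′(0) = 1/4.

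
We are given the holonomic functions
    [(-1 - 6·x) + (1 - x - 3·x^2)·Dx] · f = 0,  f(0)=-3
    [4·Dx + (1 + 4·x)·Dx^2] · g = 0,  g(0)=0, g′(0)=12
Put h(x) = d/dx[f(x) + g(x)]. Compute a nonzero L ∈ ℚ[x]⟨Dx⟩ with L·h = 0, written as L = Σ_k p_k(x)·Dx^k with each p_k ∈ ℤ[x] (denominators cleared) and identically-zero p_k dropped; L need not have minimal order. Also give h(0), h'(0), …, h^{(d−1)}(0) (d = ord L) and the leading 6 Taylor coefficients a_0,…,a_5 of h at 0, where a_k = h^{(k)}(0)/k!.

f: a_k = -3, -3, -12, -21, -57, -120, …
g: a_k = 0, 12, -24, 64, -192, 3072/5, …
f+g: L₀ = lclm(L_f,L_g), ord ≤ 1+2.
h₀' ⇒ L via d/dx closure of L₀.
L = (212 + 1072·x + 3144·x^2 + 2160·x^3 + 2592·x^4) + (5 + 248·x + 1922·x^2 + 4308·x^3 + 4464·x^4 + 4320·x^5)·Dx + (-6 - 53·x - 108·x^2 + 110·x^3 + 519·x^4 + 1044·x^5 + 864·x^6)·Dx^2  (order 2).
h: a_k = 9, -72, 129, -996, 2472, -14034, …
ICs: h(0) = 9, h′(0) = -72.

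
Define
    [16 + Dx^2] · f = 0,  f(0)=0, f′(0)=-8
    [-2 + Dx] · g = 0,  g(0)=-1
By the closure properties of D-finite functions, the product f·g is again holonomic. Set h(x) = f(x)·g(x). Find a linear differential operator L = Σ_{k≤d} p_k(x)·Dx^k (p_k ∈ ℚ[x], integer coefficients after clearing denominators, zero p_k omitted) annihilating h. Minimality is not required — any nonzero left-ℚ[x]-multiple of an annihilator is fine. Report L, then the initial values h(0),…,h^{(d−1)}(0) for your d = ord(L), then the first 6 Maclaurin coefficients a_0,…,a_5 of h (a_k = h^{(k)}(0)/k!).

f: a_k = 0, -8, 0, 64/3, 0, -256/15, …
g: a_k = -1, -2, -2, -4/3, -2/3, -4/15, …
f·g: L₀ = L_f ⊗_s L_g, ord ≤ 2·1.
L = 20 - 4·Dx + Dx^2  (order 2).
h: a_k = 0, 8, 16, -16/3, -32, -304/15, …
ICs: h(0) = 0, h′(0) = 8.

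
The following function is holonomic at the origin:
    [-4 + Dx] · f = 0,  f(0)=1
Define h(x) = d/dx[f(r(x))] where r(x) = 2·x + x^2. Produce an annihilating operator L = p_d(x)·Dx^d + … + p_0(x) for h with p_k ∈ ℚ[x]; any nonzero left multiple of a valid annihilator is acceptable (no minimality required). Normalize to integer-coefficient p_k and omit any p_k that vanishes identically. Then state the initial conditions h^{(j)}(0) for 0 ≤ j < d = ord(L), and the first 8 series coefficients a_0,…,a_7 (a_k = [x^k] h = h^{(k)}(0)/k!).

f: a_k = 1, 4, 8, 32/3, 32/3, 128/15, 256/45, 1024/315, …
L₀ from L_f via x↦r, Dx↦r'^{-1}Dx.
h=h₀': d/dx-closure on L₀ ⇒ L.
L = (9 + 16·x + 8·x^2) + (-1 - x)·Dx  (order 1).
h: a_k = 8, 72, 352, 3680/3, 3392, 118208/15, 717056/45, 3015424/105, …
ICs: h(0) = 8.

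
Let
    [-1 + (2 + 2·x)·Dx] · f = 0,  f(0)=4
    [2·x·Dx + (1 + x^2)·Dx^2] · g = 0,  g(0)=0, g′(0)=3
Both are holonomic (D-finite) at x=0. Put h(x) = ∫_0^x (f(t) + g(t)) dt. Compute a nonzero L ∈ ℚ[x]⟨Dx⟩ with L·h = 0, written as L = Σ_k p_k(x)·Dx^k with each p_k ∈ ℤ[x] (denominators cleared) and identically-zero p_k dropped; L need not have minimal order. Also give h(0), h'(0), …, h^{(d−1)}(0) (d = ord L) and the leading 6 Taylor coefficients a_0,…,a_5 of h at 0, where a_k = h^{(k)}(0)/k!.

L = (-4 - 10·x + 12·x^2 + 6·x^3)·Dx^2 + (-11 - 16·x + 10·x^2 + 48·x^3 + 21·x^4)·Dx^3 + (-2 + 6·x + 12·x^2 + 12·x^3 + 14·x^4 + 6·x^5)·Dx^4  (order 4).
h: a_k = 0, 4, 5/2, -1/6, -3/16, -1/32, …
ICs: h(0) = 0, h′(0) = 4, h′′(0) = 5, h′′′(0) = -1.

f: a_k = 4, 2, -1/2, 1/4, -5/32, 7/64, …
g: a_k = 0, 3, 0, -1, 0, 3/5, …
L₀ := lclm(L_f,L_g); ord L₀ ≤ 1+2.
h=∫₀ˣh₀: take L = L₀·Dx.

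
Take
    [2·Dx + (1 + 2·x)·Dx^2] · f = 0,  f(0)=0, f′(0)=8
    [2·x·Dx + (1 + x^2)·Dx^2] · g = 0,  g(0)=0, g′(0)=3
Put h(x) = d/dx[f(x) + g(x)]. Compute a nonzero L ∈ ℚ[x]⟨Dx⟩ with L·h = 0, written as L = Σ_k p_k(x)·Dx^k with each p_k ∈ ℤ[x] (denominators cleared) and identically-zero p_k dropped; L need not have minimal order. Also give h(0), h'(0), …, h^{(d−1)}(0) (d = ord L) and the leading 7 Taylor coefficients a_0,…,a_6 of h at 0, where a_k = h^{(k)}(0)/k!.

f: a_k = 0, 8, -8, 32/3, -16, 128/5, -128/3, …
g: a_k = 0, 3, 0, -1, 0, 3/5, 0, …
Weyl lclm of L_f,L_g ⇒ L₀ (ord ≤ 4).
Differentiate: ansatz ord ≤ ord L₀ ⇒ L.
L = (-2 - 12·x + 6·x^2 + 4·x^3) + (-5 - 4·x - 9·x^2 + 12·x^3 + 8·x^4)·Dx + (-1 - x + 2·x^2 + x^3 + 3·x^4 + 2·x^5)·Dx^2  (order 2).
h: a_k = 11, -16, 29, -64, 131, -256, 509, …
ICs: h(0) = 11, h′(0) = -16.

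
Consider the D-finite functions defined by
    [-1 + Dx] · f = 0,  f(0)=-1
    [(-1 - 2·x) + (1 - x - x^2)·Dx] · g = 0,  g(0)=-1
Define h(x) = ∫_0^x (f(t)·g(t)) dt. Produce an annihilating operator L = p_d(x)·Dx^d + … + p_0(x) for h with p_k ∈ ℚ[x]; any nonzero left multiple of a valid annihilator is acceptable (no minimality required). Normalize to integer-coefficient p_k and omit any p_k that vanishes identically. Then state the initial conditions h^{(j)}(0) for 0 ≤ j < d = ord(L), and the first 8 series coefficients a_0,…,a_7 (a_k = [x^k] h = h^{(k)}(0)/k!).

f: a_k = -1, -1, -1/2, -1/6, -1/24, -1/120, -1/720, -1/5040, …
g: a_k = -1, -1, -2, -3, -5, -8, -13, -21, …
L₀ := L_f ⊗_s L_g (sym. prod.), ord ≤ 1.
h=∫h₀ ⇒ L = L₀·Dx.
L = (2 + x - x^2)·Dx + (-1 + x + x^2)·Dx^2  (order 2).
h: a_k = 0, 1, 1, 7/6, 17/12, 221/120, 893/360, 17347/5040, …
ICs: h(0) = 0, h′(0) = 1.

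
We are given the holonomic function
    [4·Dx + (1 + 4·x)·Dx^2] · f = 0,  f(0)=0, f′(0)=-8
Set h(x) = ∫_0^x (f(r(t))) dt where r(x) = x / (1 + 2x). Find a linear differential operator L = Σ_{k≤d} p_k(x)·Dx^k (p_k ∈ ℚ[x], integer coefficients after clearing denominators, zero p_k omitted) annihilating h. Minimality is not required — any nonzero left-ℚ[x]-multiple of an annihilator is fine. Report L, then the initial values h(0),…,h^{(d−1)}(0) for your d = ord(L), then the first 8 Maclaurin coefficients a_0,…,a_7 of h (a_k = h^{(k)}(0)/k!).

f: a_k = 0, -8, 16, -128/3, 128, -2048/5, 4096/3, -32768/7, …
L₀ from L_f via x↦r, Dx↦r'^{-1}Dx.
∫: right-multiply L₀ by Dx.
L = (8 + 24·x)·Dx^2 + (1 + 8·x + 12·x^2)·Dx^3  (order 3).
h: a_k = 0, 0, -4, 32/3, -104/3, 128, -7744/15, 6656/3, …
ICs: h(0) = 0, h′(0) = 0, h′′(0) = -8.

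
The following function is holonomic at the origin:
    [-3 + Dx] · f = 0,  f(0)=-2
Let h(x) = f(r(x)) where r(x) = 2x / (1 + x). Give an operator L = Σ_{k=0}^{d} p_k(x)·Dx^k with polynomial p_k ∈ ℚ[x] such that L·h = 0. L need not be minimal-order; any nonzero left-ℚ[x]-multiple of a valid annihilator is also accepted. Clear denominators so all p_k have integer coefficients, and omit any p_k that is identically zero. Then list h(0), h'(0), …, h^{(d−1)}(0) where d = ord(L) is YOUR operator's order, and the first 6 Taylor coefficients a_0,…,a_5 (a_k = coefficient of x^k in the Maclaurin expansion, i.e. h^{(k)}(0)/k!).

L = -6 + (1 + 2·x + x^2)·Dx  (order 1).
h: a_k = -2, -12, -24, -12, 12, 12/5, …
ICs: h(0) = -2.

f: a_k = -2, -6, -9, -9, -27/4, -81/20, …
L₀ from L_f via x↦r, Dx↦r'^{-1}Dx.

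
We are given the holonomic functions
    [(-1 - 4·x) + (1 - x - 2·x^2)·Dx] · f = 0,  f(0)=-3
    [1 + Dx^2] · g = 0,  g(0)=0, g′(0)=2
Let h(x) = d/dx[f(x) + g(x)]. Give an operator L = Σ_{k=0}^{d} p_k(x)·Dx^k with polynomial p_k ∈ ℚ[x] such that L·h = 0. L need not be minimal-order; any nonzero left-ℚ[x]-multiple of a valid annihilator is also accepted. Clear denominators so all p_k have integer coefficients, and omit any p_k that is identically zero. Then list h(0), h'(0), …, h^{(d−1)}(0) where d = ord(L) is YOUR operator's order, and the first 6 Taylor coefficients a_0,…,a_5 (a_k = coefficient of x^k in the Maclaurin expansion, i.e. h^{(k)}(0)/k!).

f: a_k = -3, -3, -9, -15, -33, -63, …
g: a_k = 0, 2, 0, -1/3, 0, 1/60, …
L₀ := lclm(L_f,L_g); ord L₀ ≤ 1+2.
Differentiate: ansatz ord ≤ ord L₀ ⇒ L.
L = (270 + 1200·x + 2862·x^2 + 1860·x^3 + 1920·x^4 + 144·x^5 + 96·x^6) + (-31 - 115·x + 75·x^2 + 241·x^3 + 430·x^4 + 372·x^5 + 56·x^6 + 32·x^7)·Dx + (270 + 1200·x + 2862·x^2 + 1860·x^3 + 1920·x^4 + 144·x^5 + 96·x^6)·Dx^2 + (-31 - 115·x + 75·x^2 + 241·x^3 + 430·x^4 + 372·x^5 + 56·x^6 + 32·x^7)·Dx^3  (order 3).
h: a_k = -1, -18, -46, -132, -3779/12, -774, …
ICs: h(0) = -1, h′(0) = -18, h′′(0) = -92.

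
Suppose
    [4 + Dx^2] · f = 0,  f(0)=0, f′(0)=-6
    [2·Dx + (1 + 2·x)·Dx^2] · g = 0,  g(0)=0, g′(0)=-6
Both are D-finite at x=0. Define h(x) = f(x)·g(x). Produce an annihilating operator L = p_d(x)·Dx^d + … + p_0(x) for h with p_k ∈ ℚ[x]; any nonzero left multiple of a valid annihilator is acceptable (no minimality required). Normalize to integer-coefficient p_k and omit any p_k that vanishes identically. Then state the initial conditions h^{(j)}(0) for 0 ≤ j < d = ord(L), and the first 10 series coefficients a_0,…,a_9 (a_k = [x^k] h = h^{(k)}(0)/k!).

f: a_k = 0, -6, 0, 4, 0, -4/5, 0, 8/105, 0, -4/945, …
g: a_k = 0, -6, 6, -8, 12, -96/5, 32, -384/7, 96, -512/3, …
Product ⇒ symmetric product L₀, ord ≤ 4.
L = (-48 + 192·x + 1216·x^2 + 2048·x^3 + 1024·x^4) + (32 + 320·x + 768·x^2 + 512·x^3)·Dx + (160·x + 672·x^2 + 1024·x^3 + 512·x^4)·Dx^2 + (8 + 80·x + 192·x^2 + 128·x^3)·Dx^3 + (3 + 28·x + 92·x^2 + 128·x^3 + 64·x^4)·Dx^4  (order 4).
h: a_k = 0, 0, 36, -36, 24, -48, 88, -744/5, 1808/7, -3200/7, …
ICs: h(0) = 0, h′(0) = 0, h′′(0) = 72, h′′′(0) = -216.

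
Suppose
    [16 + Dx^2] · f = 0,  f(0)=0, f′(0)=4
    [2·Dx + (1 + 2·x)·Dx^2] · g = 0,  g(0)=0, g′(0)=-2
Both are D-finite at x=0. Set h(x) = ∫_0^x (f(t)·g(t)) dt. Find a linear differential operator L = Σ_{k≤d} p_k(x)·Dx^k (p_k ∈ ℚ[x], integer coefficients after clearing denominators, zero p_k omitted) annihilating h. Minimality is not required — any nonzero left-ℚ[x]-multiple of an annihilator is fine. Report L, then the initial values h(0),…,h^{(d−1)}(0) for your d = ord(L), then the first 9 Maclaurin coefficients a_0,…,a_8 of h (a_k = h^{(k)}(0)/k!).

L = (2688 + 27648·x + 93184·x^2 + 131072·x^3 + 65536·x^4)·Dx + (896 + 5888·x + 12288·x^2 + 8192·x^3)·Dx^2 + (408 + 3712·x + 11904·x^2 + 16384·x^3 + 8192·x^4)·Dx^3 + (56 + 368·x + 768·x^2 + 512·x^3)·Dx^4 + (15 + 124·x + 380·x^2 + 512·x^3 + 256·x^4)·Dx^5  (order 5).
h: a_k = 0, 0, 0, -8/3, 2, 32/15, -8/9, -128/63, 32/15, …
ICs: h(0) = 0, h′(0) = 0, h′′(0) = 0, h′′′(0) = -16, h′′′′(0) = 48.

f: a_k = 0, 4, 0, -32/3, 0, 128/15, 0, -1024/315, 0, …
g: a_k = 0, -2, 2, -8/3, 4, -32/5, 32/3, -128/7, 32, …
f·g: L₀ = L_f ⊗_s L_g, ord ≤ 2·2.
h=∫h₀ ⇒ L = L₀·Dx.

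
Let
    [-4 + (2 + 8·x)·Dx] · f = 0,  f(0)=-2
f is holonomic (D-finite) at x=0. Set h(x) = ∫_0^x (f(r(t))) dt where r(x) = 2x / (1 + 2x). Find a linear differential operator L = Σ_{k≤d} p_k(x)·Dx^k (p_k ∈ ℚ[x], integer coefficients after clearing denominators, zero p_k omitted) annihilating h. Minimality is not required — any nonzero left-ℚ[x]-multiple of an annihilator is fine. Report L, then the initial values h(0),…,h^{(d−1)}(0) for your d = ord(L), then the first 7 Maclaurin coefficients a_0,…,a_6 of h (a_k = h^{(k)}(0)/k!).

L = -4·Dx + (1 + 12·x + 20·x^2)·Dx^2  (order 2).
h: a_k = 0, -2, -4, 32/3, -40, 192, -1088, …
ICs: h(0) = 0, h′(0) = -2.

f: a_k = -2, -4, 4, -8, 20, -56, 168, …
f∘r: x↦r, Dx↦Dx/r' in L_f ⇒ L₀.
Integrate: L := L₀·Dx.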